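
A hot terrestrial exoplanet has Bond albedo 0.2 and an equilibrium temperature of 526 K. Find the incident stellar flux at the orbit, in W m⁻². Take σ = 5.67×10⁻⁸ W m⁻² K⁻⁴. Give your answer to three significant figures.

21700 W m⁻²

Invert the energy balance for S: S = 4σT⁴/(1−α).
The emitted flux is σT⁴ = 4340 W m⁻².
So S = 4×4340/(1−0.2) = 21700 W m⁻².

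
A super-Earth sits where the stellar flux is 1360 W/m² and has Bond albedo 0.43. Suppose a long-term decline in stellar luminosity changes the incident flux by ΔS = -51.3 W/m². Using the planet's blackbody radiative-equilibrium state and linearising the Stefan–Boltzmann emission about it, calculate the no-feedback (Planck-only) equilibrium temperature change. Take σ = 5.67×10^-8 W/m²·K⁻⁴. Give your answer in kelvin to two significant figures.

-2.3 K

Reference equilibrium: T_e = [S(1−α)/(4σ)]^(1/4) = 241.8 K.
Only a fraction (1−α) is absorbed and it's spread over 4πR², so ΔF = (1−α)ΔS/4 = -7.310 W/m².
Planck response: λ_P = 4σT_e³ = 4·5.67×10⁻⁸·(241.8)³ = 3.206 W/m²/K.
ΔT₀ = ΔF/λ_P = -7.310/3.206 = -2.28 K.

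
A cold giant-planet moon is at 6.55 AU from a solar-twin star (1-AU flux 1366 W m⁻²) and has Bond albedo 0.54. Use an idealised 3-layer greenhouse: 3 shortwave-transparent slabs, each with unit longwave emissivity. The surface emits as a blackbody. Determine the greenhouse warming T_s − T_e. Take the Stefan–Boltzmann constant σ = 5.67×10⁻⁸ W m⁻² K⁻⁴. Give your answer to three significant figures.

37.1 K

Flux at the orbit: S = 1366/(6.55)² = 31.84 W m⁻².
The effective emission temperature is T_e = [S(1−α)/(4σ)]^¼ = 89.64 K.
T_s = (N+1)^(1/4)·T_e = 126.8 K.
So the greenhouse effect raises the surface by 126.8 − 89.64 = 37.13 K.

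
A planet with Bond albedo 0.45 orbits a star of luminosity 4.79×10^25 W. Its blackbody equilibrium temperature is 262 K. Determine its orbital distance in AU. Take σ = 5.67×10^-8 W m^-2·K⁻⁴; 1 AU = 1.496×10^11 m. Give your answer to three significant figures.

Energy balance gives S = 4σT⁴/(1−α) = 1943 W m^-2.
S = L/(4πd²) → d = √(L/4πS) = √(4.79×10^25/(4π·1943)) = 4.429×10^10 m = 0.2961 AU.

0.296 AU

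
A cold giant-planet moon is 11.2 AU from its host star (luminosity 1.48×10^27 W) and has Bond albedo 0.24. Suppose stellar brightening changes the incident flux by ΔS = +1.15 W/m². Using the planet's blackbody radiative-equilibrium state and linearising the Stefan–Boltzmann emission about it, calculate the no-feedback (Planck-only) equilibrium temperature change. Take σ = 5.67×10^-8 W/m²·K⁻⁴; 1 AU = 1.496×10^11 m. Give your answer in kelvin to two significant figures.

0.75 K

Orbital distance: d = 11.2 AU = 1.676×10^12 m.
S = L/(4πd²) = 41.95 W/m².
Unperturbed T_e = [41.95·(1−0.24)/(4σ)]^¼ = 108.9 K.
ΔF = Δ[S(1−α)]/4 = (1−0.24)·+1.15/4 = 0.2185 W/m².
The Planck feedback parameter is 4σT_e³ = 0.2928 W/m²/K.
So ΔT₀ = 0.2185/0.2928 = 0.746 K.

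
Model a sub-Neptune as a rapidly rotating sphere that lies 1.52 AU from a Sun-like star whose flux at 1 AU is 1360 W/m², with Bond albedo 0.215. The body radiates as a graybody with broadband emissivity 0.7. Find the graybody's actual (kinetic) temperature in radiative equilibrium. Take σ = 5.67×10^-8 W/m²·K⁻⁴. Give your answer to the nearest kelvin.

By the inverse-square law, S = 1360/1.52² = 588.6 W/m².
Averaging over the sphere, the absorbed flux is S(1−α)/4 = 115.5 W/m².
Equating to εσT⁴ with ε = 0.7: T = (115.5/0.7σ)^(1/4) = 232.3 K.

232 kelvin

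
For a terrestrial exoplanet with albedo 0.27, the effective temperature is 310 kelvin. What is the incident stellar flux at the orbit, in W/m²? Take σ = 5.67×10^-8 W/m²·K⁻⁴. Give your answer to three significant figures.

Invert the energy balance for S: S = 4σT⁴/(1−α).
The emitted flux is σT⁴ = 523.6 W/m².
So S = 4×523.6/(1−0.27) = 2869 W/m².

2870 W/m²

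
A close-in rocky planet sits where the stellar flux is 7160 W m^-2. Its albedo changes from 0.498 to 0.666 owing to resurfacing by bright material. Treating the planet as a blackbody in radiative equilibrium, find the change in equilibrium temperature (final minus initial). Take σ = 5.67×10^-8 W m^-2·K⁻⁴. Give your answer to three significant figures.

-34.4 kelvin

Before: T₁ = [7160·0.502/(4σ)]^(1/4) = 354.8 K.
With α = 0.666, T₂ = 320.4 K.
ΔT = T₂ − T₁ = -34.36 K.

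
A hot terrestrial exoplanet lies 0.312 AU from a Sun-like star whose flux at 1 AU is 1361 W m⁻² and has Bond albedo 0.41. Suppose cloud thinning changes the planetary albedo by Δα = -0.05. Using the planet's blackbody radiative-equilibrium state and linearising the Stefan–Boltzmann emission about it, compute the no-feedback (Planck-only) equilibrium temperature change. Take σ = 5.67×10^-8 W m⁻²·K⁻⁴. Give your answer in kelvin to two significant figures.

Flux at the orbit: S = 1361/(0.312)² = 13980 W m⁻².
The baseline emission temperature is T_e = 436.7 K.
ΔF = −(S/4)Δα = −(13980/4)×(-0.05) = 174.8 W m⁻².
The Planck feedback parameter is 4σT_e³ = 18.89 W m⁻²/K.
So ΔT₀ = 174.8/18.89 = 9.25 K.

9.3 K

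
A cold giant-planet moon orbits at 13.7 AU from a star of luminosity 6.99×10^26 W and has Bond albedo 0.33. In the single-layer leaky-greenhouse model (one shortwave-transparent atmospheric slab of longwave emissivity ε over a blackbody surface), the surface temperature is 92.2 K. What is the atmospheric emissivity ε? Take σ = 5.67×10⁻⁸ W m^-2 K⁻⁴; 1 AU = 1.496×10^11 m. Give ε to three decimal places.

0.917

d = 13.7 × 1.496×10^11 m = 2.050×10^12 m.
S = L/(4πd²) = 13.24 W m^-2.
TOA balance gives T_e = 79.09 K.
Inverting T_s⁴ = 2T_e⁴/(2−ε): (T_e/T_s)⁴ = 0.5413, so ε = 2(1 − 0.5413) = 0.9173.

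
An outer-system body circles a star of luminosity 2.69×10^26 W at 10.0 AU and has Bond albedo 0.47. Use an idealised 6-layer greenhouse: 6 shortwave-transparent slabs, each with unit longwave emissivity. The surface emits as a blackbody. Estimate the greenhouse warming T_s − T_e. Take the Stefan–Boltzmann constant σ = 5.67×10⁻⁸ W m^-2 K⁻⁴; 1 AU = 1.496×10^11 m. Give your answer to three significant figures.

43.1 K

d = 10.0 × 1.496×10^11 m = 1.496×10^12 m.
S = L/(4πd²) = 9.565 W m^-2.
Top-of-atmosphere balance: σT_e⁴ = S(1−α)/4 = 1.267 W m^-2 → T_e = 68.76 K.
Surface: T_s = (7)^¼·T_e = 111.8 K.
So the greenhouse effect raises the surface by 111.8 − 68.76 = 43.08 K.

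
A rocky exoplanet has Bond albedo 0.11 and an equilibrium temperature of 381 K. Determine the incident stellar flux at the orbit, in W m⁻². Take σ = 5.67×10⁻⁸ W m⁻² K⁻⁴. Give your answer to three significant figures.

5370 W m⁻²

From S(1−α)/4 = σT⁴: S = 4σT⁴/(1−α).
σT⁴ = 5.67×10⁻⁸·(381)⁴ = 1195 W m⁻².
S = 4·1195/0.89 = 5370 W m⁻².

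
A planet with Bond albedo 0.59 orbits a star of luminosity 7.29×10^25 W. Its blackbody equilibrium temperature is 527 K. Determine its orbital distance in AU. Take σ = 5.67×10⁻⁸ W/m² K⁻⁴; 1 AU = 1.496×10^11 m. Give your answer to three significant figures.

0.0779 AU

Energy balance gives S = 4σT⁴/(1−α) = 42670 W/m².
Then d = [L/(4πS)]^(1/2) = 1.166×10^10 m, i.e. 0.07794 AU.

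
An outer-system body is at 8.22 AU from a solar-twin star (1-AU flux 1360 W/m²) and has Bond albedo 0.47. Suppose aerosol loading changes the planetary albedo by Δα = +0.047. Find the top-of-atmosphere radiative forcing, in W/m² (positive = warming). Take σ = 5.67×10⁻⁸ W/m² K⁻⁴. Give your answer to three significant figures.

-0.237 W/m²

Flux at the orbit: S = 1360/(8.22)² = 20.13 W/m².
The change in absorbed flux is Δ[S(1−α)/4] = −SΔα/4 = -0.2365 W/m².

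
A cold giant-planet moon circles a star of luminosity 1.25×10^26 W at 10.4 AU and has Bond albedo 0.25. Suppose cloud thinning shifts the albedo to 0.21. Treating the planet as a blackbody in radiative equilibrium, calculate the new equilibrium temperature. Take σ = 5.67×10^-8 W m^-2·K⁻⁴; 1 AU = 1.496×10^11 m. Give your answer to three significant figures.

d = 10.4 × 1.496×10^11 m = 1.556×10^12 m.
S = L/(4πd²) = 4.109 W m^-2.
T₂ = [S(1−α₂)/(4σ)]^(1/4) = [4.109·0.79/(4σ)]^(1/4) = 61.51 K.

61.5 K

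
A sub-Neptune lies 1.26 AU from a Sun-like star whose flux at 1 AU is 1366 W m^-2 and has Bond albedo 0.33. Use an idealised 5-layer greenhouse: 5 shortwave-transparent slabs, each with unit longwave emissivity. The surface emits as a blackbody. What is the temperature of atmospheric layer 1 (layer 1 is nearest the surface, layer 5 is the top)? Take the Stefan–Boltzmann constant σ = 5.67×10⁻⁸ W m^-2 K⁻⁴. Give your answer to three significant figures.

Irradiance scales as 1/d², so S = 1366 W m^-2 × (1/1.26)² = 860.4 W m^-2.
Top-of-atmosphere balance: σT_e⁴ = S(1−α)/4 = 144.1 W m^-2 → T_e = 224.5 K.
In the N-layer model, layer k (counted from the surface) has T_k = (N+1−k)^(1/4)·T_e.
With k = 1: T_1 = (5+1−1)^¼·224.5 K = 335.8 K.

336 kelvin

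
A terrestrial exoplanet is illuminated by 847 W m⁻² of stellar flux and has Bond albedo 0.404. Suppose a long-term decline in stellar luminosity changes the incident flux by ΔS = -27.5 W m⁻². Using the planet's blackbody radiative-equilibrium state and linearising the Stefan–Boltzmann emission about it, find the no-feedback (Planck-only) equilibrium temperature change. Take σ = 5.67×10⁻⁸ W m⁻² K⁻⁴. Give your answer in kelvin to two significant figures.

Reference equilibrium: T_e = [S(1−α)/(4σ)]^(1/4) = 217.2 K.
TOA radiative forcing: ΔF = (1−α)ΔS/4 = 0.596·(-27.5)/4 = -4.098 W m⁻².
Linearising σT⁴ gives d(σT⁴)/dT = 4σT_e³ = 2.324 W m⁻² per K.
Hence the no-feedback warming is ΔF/(4σT_e³) = -1.76 K.

-1.8 kelvin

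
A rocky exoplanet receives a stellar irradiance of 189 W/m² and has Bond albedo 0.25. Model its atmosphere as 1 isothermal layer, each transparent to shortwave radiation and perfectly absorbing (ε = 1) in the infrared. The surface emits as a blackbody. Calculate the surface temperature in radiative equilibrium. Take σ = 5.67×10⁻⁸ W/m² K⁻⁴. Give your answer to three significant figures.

Top-of-atmosphere balance: σT_e⁴ = S(1−α)/4 = 35.44 W/m² → T_e = 158.1 K.
Layer-by-layer balance gives σT_s⁴ = (N+1)σT_e⁴, so T_s = 2^¼·158.1 = 188.0 K.

188 kelvin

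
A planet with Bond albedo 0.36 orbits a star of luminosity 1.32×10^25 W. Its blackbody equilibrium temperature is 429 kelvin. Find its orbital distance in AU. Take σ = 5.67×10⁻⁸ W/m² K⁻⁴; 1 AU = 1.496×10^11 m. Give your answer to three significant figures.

0.0625 AU

Energy balance gives S = 4σT⁴/(1−α) = 12000 W/m².
From L = 4πd²S, d = √(1.32×10^25/(4π·12000)) = 9.355×10^9 m = 0.06253 AU.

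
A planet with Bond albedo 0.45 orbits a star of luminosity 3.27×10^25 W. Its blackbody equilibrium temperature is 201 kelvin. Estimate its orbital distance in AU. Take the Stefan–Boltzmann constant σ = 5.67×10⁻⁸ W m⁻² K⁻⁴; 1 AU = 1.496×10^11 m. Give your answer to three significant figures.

Energy balance gives S = 4σT⁴/(1−α) = 673.1 W m⁻².
Then d = [L/(4πS)]^(1/2) = 6.218×10^10 m, i.e. 0.4156 AU.

0.416 AU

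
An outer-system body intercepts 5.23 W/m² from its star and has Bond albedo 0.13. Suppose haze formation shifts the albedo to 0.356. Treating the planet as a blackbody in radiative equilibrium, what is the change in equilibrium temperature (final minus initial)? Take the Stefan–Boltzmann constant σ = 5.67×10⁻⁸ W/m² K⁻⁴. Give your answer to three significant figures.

-4.85 K

Initial: T₁ = [S(1−0.13)/(4σ)]^(1/4) = 66.93 K.
Final:   T₂ = [S(1−0.356)/(4σ)]^(1/4) = 62.08 K.
ΔT = T₂ − T₁ = -4.848 K.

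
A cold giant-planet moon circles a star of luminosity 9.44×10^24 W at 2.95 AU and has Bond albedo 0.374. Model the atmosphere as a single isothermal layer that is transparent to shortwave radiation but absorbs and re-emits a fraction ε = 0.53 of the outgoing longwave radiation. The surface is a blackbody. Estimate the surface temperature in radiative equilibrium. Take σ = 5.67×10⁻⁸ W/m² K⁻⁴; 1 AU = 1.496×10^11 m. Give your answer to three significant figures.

61.7 kelvin

Orbital distance: d = 2.95 AU = 4.413×10^11 m.
Flux at the orbit: S = L/(4πd²) = 9.44×10^24/(4π·(4.41×10^11)²) = 3.857 W/m².
The planet radiates to space at T_e = [S(1−α)/(4σ)]^(1/4) = 57.12 K.
The surface balance (absorbed SW + ε·downward IR = σT_s⁴) with T_a⁴ = T_s⁴/2 reduces to T_s = T_e·[2/(2−ε)]^¼ = 61.69 K.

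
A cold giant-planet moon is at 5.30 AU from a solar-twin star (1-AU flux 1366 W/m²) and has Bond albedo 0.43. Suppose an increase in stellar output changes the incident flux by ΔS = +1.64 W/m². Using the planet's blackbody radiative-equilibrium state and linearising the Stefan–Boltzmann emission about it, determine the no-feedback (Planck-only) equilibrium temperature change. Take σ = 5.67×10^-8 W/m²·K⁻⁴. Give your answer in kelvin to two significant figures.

By the inverse-square law, S = 1366/5.30² = 48.63 W/m².
Reference equilibrium: T_e = [S(1−α)/(4σ)]^(1/4) = 105.1 K.
ΔF = Δ[S(1−α)]/4 = (1−0.43)·+1.64/4 = 0.2337 W/m².
Planck response: λ_P = 4σT_e³ = 4·5.67×10⁻⁸·(105.1)³ = 0.2636 W/m²/K.
So ΔT₀ = 0.2337/0.2636 = 0.886 K.

0.89 K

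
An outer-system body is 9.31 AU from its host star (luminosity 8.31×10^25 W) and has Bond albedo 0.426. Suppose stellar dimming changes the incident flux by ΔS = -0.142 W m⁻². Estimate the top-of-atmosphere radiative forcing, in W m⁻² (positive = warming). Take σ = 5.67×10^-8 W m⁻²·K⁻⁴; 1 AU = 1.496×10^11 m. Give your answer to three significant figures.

-0.0204 W m⁻²

d = 9.31 × 1.496×10^11 m = 1.393×10^12 m.
Flux at the orbit: S = L/(4πd²) = 8.31×10^25/(4π·(1.39×10^12)²) = 3.409 W m⁻².
ΔF = Δ[S(1−α)]/4 = (1−0.426)·-0.142/4 = -0.02038 W m⁻².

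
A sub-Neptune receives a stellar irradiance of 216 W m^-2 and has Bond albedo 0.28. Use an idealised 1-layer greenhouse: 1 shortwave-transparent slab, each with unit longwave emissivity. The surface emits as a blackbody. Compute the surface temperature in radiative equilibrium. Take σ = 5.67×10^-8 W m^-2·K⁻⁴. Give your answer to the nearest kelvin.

192 K

The effective emission temperature is T_e = [S(1−α)/(4σ)]^¼ = 161.8 K.
Layer-by-layer balance gives σT_s⁴ = (N+1)σT_e⁴, so T_s = 2^¼·161.8 = 192.4 K.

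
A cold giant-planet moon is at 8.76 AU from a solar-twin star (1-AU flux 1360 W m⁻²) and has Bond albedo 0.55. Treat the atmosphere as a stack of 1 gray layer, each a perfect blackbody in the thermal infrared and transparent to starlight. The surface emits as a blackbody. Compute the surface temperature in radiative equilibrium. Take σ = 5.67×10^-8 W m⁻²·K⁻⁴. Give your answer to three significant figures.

Irradiance scales as 1/d², so S = 1360 W m⁻² × (1/8.76)² = 17.72 W m⁻².
Top-of-atmosphere balance: σT_e⁴ = S(1−α)/4 = 1.994 W m⁻² → T_e = 77.01 K.
With N = 1 opaque layers, T_s = (N+1)^(1/4)·T_e = 2^(1/4)·77.01 = 91.58 K.

91.6 K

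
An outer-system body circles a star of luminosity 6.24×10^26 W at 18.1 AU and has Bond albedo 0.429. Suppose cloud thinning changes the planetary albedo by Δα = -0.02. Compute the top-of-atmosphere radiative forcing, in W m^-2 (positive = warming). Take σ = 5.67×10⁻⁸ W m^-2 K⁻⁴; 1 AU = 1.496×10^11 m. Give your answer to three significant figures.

0.0339 W m^-2

d = 18.1 × 1.496×10^11 m = 2.708×10^12 m.
S = L/(4πd²) = 6.773 W m^-2.
TOA radiative forcing: ΔF = −S·Δα/4 = −6.773·(-0.02)/4 = 0.03386 W m^-2.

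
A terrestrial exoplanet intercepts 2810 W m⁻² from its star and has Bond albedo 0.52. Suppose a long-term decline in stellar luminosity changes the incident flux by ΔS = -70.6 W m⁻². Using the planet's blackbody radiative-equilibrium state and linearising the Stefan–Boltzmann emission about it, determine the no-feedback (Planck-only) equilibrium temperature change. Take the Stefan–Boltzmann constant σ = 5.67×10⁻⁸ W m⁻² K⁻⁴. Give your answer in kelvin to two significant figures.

Unperturbed T_e = [2810·(1−0.52)/(4σ)]^¼ = 277.7 K.
TOA radiative forcing: ΔF = (1−α)ΔS/4 = 0.48·(-70.6)/4 = -8.472 W m⁻².
The Planck feedback parameter is 4σT_e³ = 4.857 W m⁻²/K.
ΔT₀ = ΔF/λ_P = -8.472/4.857 = -1.74 K.

-1.7 K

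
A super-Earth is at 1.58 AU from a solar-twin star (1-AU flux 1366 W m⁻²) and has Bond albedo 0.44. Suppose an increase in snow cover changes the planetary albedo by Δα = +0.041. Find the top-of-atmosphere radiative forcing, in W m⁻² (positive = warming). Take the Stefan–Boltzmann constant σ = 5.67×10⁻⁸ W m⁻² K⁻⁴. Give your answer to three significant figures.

-5.61 W m⁻²

By the inverse-square law, S = 1366/1.58² = 547.2 W m⁻².
TOA radiative forcing: ΔF = −S·Δα/4 = −547.2·(+0.041)/4 = -5.609 W m⁻².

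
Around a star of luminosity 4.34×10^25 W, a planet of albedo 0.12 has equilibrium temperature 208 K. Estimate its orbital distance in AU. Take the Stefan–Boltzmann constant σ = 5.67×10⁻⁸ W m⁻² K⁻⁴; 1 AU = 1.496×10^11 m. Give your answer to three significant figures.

0.566 AU

Required flux: S = 4σT⁴/(1−α) = 482.4 W m⁻².
S = L/(4πd²) → d = √(L/4πS) = √(4.34×10^25/(4π·482.4)) = 8.461×10^10 m = 0.5656 AU.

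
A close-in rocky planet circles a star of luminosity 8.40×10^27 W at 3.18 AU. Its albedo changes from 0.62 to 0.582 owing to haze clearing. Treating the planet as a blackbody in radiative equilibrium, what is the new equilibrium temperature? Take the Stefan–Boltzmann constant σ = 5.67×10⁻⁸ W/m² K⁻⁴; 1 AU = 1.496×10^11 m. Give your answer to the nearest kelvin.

272 kelvin

d = 3.18 × 1.496×10^11 m = 4.757×10^11 m.
Spreading L over a sphere of radius d: S = 8.40×10^27/(4π·4.76×10^11²) = 2954 W/m².
New equilibrium: T₂ = [(1−0.582)·2954/(4σ)]^(1/4) = 271.6 K.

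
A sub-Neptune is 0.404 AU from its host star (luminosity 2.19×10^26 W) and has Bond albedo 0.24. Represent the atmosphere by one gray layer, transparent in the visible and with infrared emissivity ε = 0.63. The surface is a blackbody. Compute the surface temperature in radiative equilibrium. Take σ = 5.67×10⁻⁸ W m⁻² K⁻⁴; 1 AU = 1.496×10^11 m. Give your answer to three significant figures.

391 K

Orbital distance: d = 0.404 AU = 6.044×10^10 m.
Flux at the orbit: S = L/(4πd²) = 2.19×10^26/(4π·(6.04×10^10)²) = 4771 W m⁻².
Effective emission temperature (TOA balance): σT_e⁴ = S(1−α)/4 = 906.5 W m⁻² → T_e = 355.6 K.
The surface balance (absorbed SW + ε·downward IR = σT_s⁴) with T_a⁴ = T_s⁴/2 reduces to T_s = T_e·[2/(2−ε)]^¼ = 390.9 K.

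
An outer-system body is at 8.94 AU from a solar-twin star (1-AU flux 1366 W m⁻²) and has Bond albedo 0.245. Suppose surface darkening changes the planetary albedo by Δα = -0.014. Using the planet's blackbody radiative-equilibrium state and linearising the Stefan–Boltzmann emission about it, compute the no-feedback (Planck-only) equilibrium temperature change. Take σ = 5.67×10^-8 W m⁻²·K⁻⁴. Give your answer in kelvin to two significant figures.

0.40 K

By the inverse-square law, S = 1366/8.94² = 17.09 W m⁻².
Reference equilibrium: T_e = [S(1−α)/(4σ)]^(1/4) = 86.85 K.
ΔF = −(S/4)Δα = −(17.09/4)×(-0.014) = 0.05982 W m⁻².
The Planck feedback parameter is 4σT_e³ = 0.1486 W m⁻²/K.
Hence the no-feedback warming is ΔF/(4σT_e³) = 0.403 K.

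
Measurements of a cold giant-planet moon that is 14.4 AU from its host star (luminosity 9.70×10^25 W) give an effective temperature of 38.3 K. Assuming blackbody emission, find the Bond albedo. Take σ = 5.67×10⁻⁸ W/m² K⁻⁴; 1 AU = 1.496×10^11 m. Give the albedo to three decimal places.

0.707

Orbital distance: d = 14.4 AU = 2.154×10^12 m.
Flux at the orbit: S = L/(4πd²) = 9.70×10^25/(4π·(2.15×10^12)²) = 1.663 W/m².
From σT⁴ = S(1−α)/4 we invert for α: 1−α = 4σT⁴/S.
σT⁴ = 0.1220 W/m², so 4σT⁴ = 0.4880 W/m².
1−α = 0.4880/1.663 = 0.2934, so α = 0.7066.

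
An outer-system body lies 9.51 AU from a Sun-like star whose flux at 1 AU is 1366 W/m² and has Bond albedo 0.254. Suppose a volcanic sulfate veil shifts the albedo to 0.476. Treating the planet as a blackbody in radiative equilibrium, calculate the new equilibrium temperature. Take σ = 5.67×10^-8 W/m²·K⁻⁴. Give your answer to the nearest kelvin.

77 kelvin

Flux at the orbit: S = 1366/(9.51)² = 15.10 W/m².
T₂ = [S(1−α₂)/(4σ)]^(1/4) = [15.10·0.524/(4σ)]^(1/4) = 76.86 K.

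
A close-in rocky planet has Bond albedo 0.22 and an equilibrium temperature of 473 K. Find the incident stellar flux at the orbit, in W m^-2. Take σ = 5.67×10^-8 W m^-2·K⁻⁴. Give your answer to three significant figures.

14600 W m^-2

From S(1−α)/4 = σT⁴: S = 4σT⁴/(1−α).
σT⁴ = 5.67×10⁻⁸·(473)⁴ = 2838 W m^-2.
So S = 4×2838/(1−0.22) = 14550 W m^-2.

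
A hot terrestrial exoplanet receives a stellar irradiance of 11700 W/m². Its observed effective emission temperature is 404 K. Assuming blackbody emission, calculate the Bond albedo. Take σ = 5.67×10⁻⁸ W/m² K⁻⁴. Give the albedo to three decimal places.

From σT⁴ = S(1−α)/4 we invert for α: 1−α = 4σT⁴/S.
σT⁴ = 1510 W/m², so 4σT⁴ = 6042 W/m².
1−α = 6042/11700 = 0.5164, so α = 0.4836.

0.484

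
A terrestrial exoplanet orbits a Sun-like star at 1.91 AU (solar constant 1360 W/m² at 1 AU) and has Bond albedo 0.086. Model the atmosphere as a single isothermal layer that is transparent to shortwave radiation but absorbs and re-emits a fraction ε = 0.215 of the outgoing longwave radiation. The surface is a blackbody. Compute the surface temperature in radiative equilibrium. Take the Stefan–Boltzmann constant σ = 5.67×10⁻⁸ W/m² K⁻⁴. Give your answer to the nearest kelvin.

203 K

Flux at the orbit: S = 1360/(1.91)² = 372.8 W/m².
Effective emission temperature (TOA balance): σT_e⁴ = S(1−α)/4 = 85.18 W/m² → T_e = 196.9 K.
For a single slab of emissivity ε, T_s⁴ = 2T_e⁴/(2−ε); thus T_s = 196.9·(1.12)^(1/4) = 202.6 K.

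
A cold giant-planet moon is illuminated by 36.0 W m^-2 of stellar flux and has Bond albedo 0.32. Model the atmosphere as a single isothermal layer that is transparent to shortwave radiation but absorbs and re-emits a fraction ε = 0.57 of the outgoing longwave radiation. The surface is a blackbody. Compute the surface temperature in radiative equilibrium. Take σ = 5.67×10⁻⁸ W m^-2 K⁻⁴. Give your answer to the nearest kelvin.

The planet radiates to space at T_e = [S(1−α)/(4σ)]^(1/4) = 101.9 K.
Surface balance with a leaky layer gives σT_s⁴ = σT_e⁴·2/(2−ε), so T_s = T_e·[2/(2−0.57)]^(1/4) = 110.8 K.

111 K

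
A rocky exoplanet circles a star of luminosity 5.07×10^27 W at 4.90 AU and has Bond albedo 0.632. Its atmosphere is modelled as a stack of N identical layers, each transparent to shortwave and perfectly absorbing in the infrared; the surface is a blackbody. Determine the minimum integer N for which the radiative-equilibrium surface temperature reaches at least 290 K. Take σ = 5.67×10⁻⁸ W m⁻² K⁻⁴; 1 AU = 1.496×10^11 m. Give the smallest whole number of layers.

Orbital distance: d = 4.90 AU = 7.330×10^11 m.
S = L/(4πd²) = 750.8 W m⁻².
The effective emission temperature is T_e = [S(1−α)/(4σ)]^¼ = 186.8 K.
T_s = (N+1)^(1/4)·T_e ≥ 290 K requires N+1 ≥ (T_s/T_e)⁴ = (290/186.8)⁴ = 5.806.
So N ≥ 4.806; the smallest integer is N = 5.

5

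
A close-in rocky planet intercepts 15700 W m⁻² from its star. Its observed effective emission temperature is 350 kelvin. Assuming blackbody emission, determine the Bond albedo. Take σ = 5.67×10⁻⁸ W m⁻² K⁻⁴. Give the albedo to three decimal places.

Energy balance: S(1−α)/4 = σT⁴, so 1−α = 4σT⁴/S.
σT⁴ = 850.9 W m⁻², so 4σT⁴ = 3403 W m⁻².
1−α = 3403/15700 = 0.2168, so α = 0.7832.

0.783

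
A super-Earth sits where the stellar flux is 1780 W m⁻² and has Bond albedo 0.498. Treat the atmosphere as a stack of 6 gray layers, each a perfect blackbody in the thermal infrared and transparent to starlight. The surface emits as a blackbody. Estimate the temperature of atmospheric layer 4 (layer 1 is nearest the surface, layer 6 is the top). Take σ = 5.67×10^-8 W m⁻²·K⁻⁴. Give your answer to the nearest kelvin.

OLR = S(1−α)/4 = 223.4 W m⁻²; the top layer radiates at T_e = 250.5 K.
In the N-layer model, layer k (counted from the surface) has T_k = (N+1−k)^(1/4)·T_e.
With k = 4: T_4 = (6+1−4)^¼·250.5 K = 329.7 K.

330 kelvin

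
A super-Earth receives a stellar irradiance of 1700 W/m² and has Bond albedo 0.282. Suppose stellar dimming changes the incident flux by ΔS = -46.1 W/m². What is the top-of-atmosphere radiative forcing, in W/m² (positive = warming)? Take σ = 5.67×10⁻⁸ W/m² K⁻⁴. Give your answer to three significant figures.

ΔF = Δ[S(1−α)]/4 = (1−0.282)·-46.1/4 = -8.275 W/m².

-8.27 W/m²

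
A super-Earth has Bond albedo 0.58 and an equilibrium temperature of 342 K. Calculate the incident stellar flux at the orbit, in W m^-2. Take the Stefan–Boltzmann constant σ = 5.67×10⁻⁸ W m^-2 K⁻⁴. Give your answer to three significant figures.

From S(1−α)/4 = σT⁴: S = 4σT⁴/(1−α).
σT⁴ = 5.67×10⁻⁸·(342)⁴ = 775.7 W m^-2.
So S = 4×775.7/(1−0.58) = 7388 W m^-2.

7390 W m^-2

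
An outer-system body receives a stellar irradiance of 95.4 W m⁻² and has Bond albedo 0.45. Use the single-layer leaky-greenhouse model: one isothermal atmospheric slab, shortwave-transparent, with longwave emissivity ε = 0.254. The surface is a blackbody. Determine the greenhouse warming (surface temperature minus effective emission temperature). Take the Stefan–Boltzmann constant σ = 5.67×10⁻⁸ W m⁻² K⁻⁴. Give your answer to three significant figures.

Effective emission temperature (TOA balance): σT_e⁴ = S(1−α)/4 = 13.12 W m⁻² → T_e = 123.3 K.
Surface balance with a leaky layer gives σT_s⁴ = σT_e⁴·2/(2−ε), so T_s = T_e·[2/(2−0.254)]^(1/4) = 127.6 K.
Greenhouse warming: T_s − T_e = 4.260 K.

4.26 kelvin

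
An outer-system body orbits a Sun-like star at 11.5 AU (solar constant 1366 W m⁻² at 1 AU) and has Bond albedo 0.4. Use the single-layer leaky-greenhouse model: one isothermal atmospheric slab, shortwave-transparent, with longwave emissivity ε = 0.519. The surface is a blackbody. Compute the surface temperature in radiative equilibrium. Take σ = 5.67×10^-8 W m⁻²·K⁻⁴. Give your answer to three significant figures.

By the inverse-square law, S = 1366/11.5² = 10.33 W m⁻².
At the top of the atmosphere, σT_e⁴ = S(1−α)/4 = 1.549 W m⁻², giving T_e = 72.30 K.
For a single slab of emissivity ε, T_s⁴ = 2T_e⁴/(2−ε); thus T_s = 72.30·(1.35)^(1/4) = 77.94 K.

77.9 K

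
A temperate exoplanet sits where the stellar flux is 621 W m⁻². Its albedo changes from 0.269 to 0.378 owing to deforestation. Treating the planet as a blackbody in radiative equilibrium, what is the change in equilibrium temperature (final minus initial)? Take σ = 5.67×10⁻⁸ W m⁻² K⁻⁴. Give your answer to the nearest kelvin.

-8 K

With α = 0.269, T₁ = 211.5 K.
After:  T₂ = [621.0·0.622/(4σ)]^(1/4) = 203.1 K.
Change: 203.1 − 211.5 = -8.368 K.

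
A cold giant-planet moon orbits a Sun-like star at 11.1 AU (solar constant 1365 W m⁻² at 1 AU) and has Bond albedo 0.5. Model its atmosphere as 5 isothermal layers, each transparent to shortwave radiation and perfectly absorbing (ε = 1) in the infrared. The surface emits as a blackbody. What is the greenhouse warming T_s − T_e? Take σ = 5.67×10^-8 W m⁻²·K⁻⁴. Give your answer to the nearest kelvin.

By the inverse-square law, S = 1365/11.1² = 11.08 W m⁻².
Top-of-atmosphere balance: σT_e⁴ = S(1−α)/4 = 1.385 W m⁻² → T_e = 70.30 K.
Surface: T_s = (6)^¼·T_e = 110.0 K.
So the greenhouse effect raises the surface by 110.0 − 70.30 = 39.73 K.

40 kelvin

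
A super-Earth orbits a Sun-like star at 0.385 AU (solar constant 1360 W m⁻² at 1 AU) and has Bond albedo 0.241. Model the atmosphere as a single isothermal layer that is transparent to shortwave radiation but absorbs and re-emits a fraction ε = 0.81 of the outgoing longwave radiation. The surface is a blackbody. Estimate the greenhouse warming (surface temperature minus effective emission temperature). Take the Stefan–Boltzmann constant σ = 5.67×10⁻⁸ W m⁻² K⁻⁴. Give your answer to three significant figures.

58.0 kelvin

Flux at the orbit: S = 1360/(0.385)² = 9175 W m⁻².
Effective emission temperature (TOA balance): σT_e⁴ = S(1−α)/4 = 1741 W m⁻² → T_e = 418.6 K.
The surface balance (absorbed SW + ε·downward IR = σT_s⁴) with T_a⁴ = T_s⁴/2 reduces to T_s = T_e·[2/(2−ε)]^¼ = 476.6 K.
Greenhouse warming: T_s − T_e = 58.02 K.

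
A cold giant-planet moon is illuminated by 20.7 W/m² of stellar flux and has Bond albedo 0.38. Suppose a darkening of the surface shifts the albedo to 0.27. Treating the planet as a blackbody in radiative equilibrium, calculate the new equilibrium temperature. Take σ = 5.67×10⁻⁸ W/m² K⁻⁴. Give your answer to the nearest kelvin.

90 K

T₂ = [S(1−α₂)/(4σ)]^(1/4) = [20.70·0.73/(4σ)]^(1/4) = 90.35 K.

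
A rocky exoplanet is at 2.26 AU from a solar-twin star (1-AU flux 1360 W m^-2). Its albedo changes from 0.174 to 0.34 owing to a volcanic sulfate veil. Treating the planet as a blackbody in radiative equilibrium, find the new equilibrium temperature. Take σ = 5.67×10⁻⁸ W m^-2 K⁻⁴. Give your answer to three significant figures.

Irradiance scales as 1/d², so S = 1360 W m^-2 × (1/2.26)² = 266.3 W m^-2.
With the new albedo, S(1−α₂)/4 = 43.93 W m^-2, so T₂ = 166.8 K.

167 K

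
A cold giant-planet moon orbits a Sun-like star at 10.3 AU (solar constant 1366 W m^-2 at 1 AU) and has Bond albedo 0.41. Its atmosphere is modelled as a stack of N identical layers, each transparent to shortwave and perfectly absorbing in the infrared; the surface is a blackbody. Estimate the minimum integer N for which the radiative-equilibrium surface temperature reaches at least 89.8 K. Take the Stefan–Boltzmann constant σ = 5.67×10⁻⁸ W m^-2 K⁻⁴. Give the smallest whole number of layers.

Flux at the orbit: S = 1366/(10.3)² = 12.88 W m^-2.
OLR = S(1−α)/4 = 1.899 W m^-2; the top layer radiates at T_e = 76.08 K.
Need (N+1)T_e⁴ ≥ T_s⁴, i.e. N+1 ≥ (89.8/76.08)⁴ = 1.941.
Rounding up, N = 1.

1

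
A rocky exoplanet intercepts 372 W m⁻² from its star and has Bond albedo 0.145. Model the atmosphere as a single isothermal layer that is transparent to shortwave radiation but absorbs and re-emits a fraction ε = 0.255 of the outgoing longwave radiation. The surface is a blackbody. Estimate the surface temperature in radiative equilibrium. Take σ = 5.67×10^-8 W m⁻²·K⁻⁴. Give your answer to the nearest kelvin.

200 K

The planet radiates to space at T_e = [S(1−α)/(4σ)]^(1/4) = 193.5 K.
Surface balance with a leaky layer gives σT_s⁴ = σT_e⁴·2/(2−ε), so T_s = T_e·[2/(2−0.255)]^(1/4) = 200.2 K.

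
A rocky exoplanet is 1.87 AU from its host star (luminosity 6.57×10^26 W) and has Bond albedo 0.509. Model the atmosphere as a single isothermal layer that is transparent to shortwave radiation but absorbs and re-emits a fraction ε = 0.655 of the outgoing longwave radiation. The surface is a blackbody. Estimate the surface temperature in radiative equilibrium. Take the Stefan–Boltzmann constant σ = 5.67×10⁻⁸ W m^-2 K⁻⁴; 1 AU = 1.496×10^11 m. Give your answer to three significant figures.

215 K

Orbital distance: d = 1.87 AU = 2.798×10^11 m.
Flux at the orbit: S = L/(4πd²) = 6.57×10^26/(4π·(2.80×10^11)²) = 668.1 W m^-2.
At the top of the atmosphere, σT_e⁴ = S(1−α)/4 = 82.00 W m^-2, giving T_e = 195.0 K.
Surface balance with a leaky layer gives σT_s⁴ = σT_e⁴·2/(2−ε), so T_s = T_e·[2/(2−0.655)]^(1/4) = 215.3 K.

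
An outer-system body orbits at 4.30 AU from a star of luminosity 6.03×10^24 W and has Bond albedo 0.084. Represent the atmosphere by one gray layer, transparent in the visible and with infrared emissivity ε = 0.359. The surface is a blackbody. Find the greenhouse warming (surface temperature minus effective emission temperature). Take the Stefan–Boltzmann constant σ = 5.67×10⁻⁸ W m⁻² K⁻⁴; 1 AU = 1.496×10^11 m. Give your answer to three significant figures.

2.36 kelvin

d = 4.30 × 1.496×10^11 m = 6.433×10^11 m.
Spreading L over a sphere of radius d: S = 6.03×10^24/(4π·6.43×10^11²) = 1.160 W m⁻².
Effective emission temperature (TOA balance): σT_e⁴ = S(1−α)/4 = 0.2655 W m⁻² → T_e = 46.52 K.
Surface balance with a leaky layer gives σT_s⁴ = σT_e⁴·2/(2−ε), so T_s = T_e·[2/(2−0.359)]^(1/4) = 48.88 K.
The atmosphere warms the surface by 2.359 K.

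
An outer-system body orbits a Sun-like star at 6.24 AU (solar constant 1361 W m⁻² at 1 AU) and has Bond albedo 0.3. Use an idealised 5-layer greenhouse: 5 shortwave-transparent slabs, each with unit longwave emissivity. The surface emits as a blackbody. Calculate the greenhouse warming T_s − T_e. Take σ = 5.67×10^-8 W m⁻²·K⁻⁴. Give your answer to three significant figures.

Irradiance scales as 1/d², so S = 1361 W m⁻² × (1/6.24)² = 34.95 W m⁻².
Top-of-atmosphere balance: σT_e⁴ = S(1−α)/4 = 6.117 W m⁻² → T_e = 101.9 K.
Surface: T_s = (6)^¼·T_e = 159.5 K.
Warming: T_s − T_e = 57.59 K.

57.6 K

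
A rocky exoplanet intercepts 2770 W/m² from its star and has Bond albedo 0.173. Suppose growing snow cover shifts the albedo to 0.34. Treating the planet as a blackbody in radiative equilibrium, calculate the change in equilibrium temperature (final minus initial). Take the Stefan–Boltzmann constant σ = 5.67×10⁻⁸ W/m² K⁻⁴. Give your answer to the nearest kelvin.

-17 K

Before: T₁ = [2770·0.827/(4σ)]^(1/4) = 317.0 K.
Final:   T₂ = [S(1−0.34)/(4σ)]^(1/4) = 299.6 K.
Change: 299.6 − 317.0 = -17.38 K.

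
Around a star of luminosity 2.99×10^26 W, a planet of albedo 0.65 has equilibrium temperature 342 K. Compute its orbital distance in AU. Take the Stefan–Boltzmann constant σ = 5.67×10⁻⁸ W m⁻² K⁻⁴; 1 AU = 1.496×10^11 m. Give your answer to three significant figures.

0.346 AU

Required flux: S = 4σT⁴/(1−α) = 8865 W m⁻².
From L = 4πd²S, d = √(2.99×10^26/(4π·8865)) = 5.181×10^10 m = 0.3463 AU.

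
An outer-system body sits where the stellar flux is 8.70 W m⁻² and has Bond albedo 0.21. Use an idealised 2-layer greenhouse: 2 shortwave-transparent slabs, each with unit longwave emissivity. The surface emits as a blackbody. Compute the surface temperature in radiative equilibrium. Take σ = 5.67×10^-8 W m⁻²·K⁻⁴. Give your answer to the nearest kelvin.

The effective emission temperature is T_e = [S(1−α)/(4σ)]^¼ = 74.20 K.
With N = 2 opaque layers, T_s = (N+1)^(1/4)·T_e = 3^(1/4)·74.20 = 97.65 K.

98 K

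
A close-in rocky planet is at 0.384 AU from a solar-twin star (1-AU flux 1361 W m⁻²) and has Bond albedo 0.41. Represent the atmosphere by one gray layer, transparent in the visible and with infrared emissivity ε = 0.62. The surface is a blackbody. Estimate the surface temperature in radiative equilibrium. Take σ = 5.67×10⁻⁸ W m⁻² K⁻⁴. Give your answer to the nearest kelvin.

432 K

Irradiance scales as 1/d², so S = 1361 W m⁻² × (1/0.384)² = 9230 W m⁻².
Effective emission temperature (TOA balance): σT_e⁴ = S(1−α)/4 = 1361 W m⁻² → T_e = 393.6 K.
Surface balance with a leaky layer gives σT_s⁴ = σT_e⁴·2/(2−ε), so T_s = T_e·[2/(2−0.62)]^(1/4) = 431.9 K.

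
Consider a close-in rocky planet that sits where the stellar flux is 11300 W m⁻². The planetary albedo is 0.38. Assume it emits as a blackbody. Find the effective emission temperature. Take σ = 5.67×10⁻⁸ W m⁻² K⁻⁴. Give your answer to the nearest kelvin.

The planet absorbs (1−α)S over its disc πR² and re-emits over 4πR², so the mean absorbed flux is (1−0.38)·11300/4 = 1752 W m⁻².
In equilibrium σT⁴ equals this, so T = 419.2 K.

419 kelvin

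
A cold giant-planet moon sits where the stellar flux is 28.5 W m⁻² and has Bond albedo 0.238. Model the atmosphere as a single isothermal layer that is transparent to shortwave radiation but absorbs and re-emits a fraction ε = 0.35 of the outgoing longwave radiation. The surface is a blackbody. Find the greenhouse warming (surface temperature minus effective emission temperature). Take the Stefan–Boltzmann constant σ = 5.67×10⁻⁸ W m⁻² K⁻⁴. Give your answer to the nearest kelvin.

The planet radiates to space at T_e = [S(1−α)/(4σ)]^(1/4) = 98.92 K.
Surface balance with a leaky layer gives σT_s⁴ = σT_e⁴·2/(2−ε), so T_s = T_e·[2/(2−0.35)]^(1/4) = 103.8 K.
Greenhouse warming: T_s − T_e = 4.874 K.

5 kelvin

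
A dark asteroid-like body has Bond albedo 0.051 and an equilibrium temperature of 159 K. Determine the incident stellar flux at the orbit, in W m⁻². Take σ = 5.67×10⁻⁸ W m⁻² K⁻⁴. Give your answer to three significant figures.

153 W m⁻²

Invert the energy balance for S: S = 4σT⁴/(1−α).
The emitted flux is σT⁴ = 36.24 W m⁻².
So S = 4×36.24/(1−0.051) = 152.7 W m⁻².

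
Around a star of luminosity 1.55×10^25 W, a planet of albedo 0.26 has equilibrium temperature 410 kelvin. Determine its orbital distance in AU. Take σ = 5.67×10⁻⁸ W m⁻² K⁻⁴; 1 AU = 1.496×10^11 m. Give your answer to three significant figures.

The flux needed for this T is 4σT⁴/(1−0.26) = 8661 W m⁻².
Then d = [L/(4πS)]^(1/2) = 1.193×10^10 m, i.e. 0.07977 AU.

0.0798 AU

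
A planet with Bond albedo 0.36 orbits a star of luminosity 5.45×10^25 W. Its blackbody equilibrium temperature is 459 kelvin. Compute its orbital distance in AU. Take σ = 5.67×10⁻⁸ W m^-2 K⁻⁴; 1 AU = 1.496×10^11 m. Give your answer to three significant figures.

0.111 AU

Energy balance gives S = 4σT⁴/(1−α) = 15730 W m^-2.
Then d = [L/(4πS)]^(1/2) = 1.660×10^10 m, i.e. 0.1110 AU.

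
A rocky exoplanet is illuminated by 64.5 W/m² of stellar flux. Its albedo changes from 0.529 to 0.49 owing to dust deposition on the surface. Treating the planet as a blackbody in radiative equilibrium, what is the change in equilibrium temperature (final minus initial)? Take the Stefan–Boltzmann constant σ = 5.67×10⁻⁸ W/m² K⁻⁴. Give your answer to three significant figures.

2.16 kelvin

Initial: T₁ = [S(1−0.529)/(4σ)]^(1/4) = 107.6 K.
After:  T₂ = [64.50·0.51/(4σ)]^(1/4) = 109.7 K.
ΔT = T₂ − T₁ = 2.161 K.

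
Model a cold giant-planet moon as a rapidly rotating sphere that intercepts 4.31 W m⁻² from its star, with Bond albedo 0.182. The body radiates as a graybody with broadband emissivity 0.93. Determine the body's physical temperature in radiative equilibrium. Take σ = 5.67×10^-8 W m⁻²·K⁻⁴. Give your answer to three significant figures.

Absorbed flux (global mean): S(1−α)/4 = 4.310·0.818/4 = 0.8814 W m⁻².
Equating to εσT⁴ with ε = 0.93: T = (0.8814/0.93σ)^(1/4) = 63.94 K.

63.9 kelvin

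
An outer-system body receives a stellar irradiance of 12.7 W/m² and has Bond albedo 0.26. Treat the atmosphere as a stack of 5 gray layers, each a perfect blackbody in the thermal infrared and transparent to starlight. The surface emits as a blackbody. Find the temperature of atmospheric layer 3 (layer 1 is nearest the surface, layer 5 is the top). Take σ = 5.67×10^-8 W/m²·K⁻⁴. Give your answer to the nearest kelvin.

The effective emission temperature is T_e = [S(1−α)/(4σ)]^¼ = 80.23 K.
Each opaque layer satisfies 2T_j⁴ = T_{j−1}⁴ + T_{j+1}⁴, giving T_k⁴ = (N+1−k)T_e⁴.
With k = 3: T_3 = (5+1−3)^¼·80.23 K = 105.6 K.

106 K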